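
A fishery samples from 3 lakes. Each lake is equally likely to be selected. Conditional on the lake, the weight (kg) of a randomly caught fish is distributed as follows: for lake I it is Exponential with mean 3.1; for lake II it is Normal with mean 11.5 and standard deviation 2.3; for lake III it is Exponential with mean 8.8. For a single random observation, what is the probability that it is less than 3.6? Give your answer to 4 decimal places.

Conditional on each lake, P(X < 3.6): I: 0.686918; II: 0.000296515; III: 0.335746.
By total probability, P(X < 3.6) = 0.333333·0.686918 + 0.333333·0.000296515 + 0.333333·0.335746 = 0.340987.

0.3410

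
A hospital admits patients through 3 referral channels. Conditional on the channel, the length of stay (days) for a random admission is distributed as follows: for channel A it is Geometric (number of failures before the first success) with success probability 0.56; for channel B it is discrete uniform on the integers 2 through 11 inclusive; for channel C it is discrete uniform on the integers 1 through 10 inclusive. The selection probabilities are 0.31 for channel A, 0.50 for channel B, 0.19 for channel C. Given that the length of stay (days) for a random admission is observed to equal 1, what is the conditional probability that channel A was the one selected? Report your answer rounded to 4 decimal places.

0.8008

Likelihoods P(X=1 | ·): A: 0.2464; B: 0; C: 0.1.
Posterior ∝ prior × likelihood. Numerator for A: 0.31·0.2464 = 0.076384.
Normalizing constant: 0.31·0.2464 + 0.5·0 + 0.19·0.1 = 0.095384.
P(A | observation) = 0.076384 / 0.095384 = 0.800805.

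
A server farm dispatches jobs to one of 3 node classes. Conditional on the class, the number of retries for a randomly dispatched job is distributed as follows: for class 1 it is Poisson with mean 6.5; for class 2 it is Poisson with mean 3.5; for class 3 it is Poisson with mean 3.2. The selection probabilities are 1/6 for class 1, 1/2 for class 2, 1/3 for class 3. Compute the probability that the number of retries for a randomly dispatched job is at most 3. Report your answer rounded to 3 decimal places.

0.488

Conditional on each class, P(X ≤ 3): 1: 0.11185; 2: 0.536633; 3: 0.60252.
By total probability, P(X ≤ 3) = 0.166667·0.11185 + 0.5·0.536633 + 0.333333·0.60252 = 0.487798.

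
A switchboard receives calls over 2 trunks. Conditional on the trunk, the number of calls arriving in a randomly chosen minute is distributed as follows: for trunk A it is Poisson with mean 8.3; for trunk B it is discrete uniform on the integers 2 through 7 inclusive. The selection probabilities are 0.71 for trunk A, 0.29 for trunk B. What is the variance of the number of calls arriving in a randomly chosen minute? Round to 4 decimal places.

9.7120

Per component, A: μ=8.3, E[X²]=77.19; B: μ=4.5, E[X²]=23.1667.
E[X] = 0.71·8.3 + 0.29·4.5 = 7.198.
E[X²] = 0.71·77.19 + 0.29·23.1667 = 61.5232.
Var(X) = E[X²] − (E[X])² = 61.5232 − 51.8112 = 9.71203.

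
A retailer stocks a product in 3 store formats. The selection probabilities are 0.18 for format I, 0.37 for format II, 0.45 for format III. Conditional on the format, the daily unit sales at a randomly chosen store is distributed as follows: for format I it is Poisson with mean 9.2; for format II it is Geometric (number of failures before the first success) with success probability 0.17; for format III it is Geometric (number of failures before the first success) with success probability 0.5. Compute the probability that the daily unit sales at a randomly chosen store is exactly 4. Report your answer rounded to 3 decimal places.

0.049

Conditional on each format, P(X = 4): I: 0.03016; II: 0.0806791; III: 0.03125.
By total probability, P(X = 4) = 0.18·0.03016 + 0.37·0.0806791 + 0.45·0.03125 = 0.0493426.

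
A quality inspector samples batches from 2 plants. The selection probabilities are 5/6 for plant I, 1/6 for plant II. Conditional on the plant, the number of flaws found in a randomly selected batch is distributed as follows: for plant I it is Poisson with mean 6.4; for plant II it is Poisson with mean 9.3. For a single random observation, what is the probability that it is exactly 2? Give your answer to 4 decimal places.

0.0290

Conditional on each plant, P(X = 2): I: 0.0340287; II: 0.00395364.
By total probability, P(X = 2) = 0.833333·0.0340287 + 0.166667·0.00395364 = 0.0290162.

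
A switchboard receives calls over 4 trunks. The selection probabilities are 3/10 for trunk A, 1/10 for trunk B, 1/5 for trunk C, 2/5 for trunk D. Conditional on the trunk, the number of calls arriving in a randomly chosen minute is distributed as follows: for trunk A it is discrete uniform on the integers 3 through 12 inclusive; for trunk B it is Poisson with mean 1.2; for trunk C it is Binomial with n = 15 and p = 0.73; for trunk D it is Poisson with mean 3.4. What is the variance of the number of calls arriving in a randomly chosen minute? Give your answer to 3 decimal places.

15.123

Per component, A: μ=7.5, E[X²]=64.5; B: μ=1.2, E[X²]=2.64; C: μ=10.95, E[X²]=122.859; D: μ=3.4, E[X²]=14.96.
E[X] = 0.3·7.5 + 0.1·1.2 + 0.2·10.95 + 0.4·3.4 = 5.92.
E[X²] = 0.3·64.5 + 0.1·2.64 + 0.2·122.859 + 0.4·14.96 = 50.1698.
Var(X) = E[X²] − (E[X])² = 50.1698 − 35.0464 = 15.1234.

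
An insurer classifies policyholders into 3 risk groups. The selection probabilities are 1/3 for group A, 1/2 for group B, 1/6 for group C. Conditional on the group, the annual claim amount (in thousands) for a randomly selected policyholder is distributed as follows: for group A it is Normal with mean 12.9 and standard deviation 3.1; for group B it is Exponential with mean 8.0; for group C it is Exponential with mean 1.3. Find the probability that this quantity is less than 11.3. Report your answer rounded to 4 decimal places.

Conditional on each group, P(X < 11.3): A: 0.302882; B: 0.756466; C: 0.999832.
By total probability, P(X < 11.3) = 0.333333·0.302882 + 0.5·0.756466 + 0.166667·0.999832 = 0.645833.

0.6458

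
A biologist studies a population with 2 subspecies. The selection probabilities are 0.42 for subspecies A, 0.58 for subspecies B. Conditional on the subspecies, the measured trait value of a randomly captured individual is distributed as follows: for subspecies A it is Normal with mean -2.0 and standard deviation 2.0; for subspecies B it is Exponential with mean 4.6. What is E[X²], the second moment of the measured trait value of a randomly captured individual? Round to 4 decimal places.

For each component E[X²] = Var + (mean)², giving A: 8; B: 42.32.
Overall E[X²] = 0.42·8 + 0.58·42.32 = 27.9056.

27.9056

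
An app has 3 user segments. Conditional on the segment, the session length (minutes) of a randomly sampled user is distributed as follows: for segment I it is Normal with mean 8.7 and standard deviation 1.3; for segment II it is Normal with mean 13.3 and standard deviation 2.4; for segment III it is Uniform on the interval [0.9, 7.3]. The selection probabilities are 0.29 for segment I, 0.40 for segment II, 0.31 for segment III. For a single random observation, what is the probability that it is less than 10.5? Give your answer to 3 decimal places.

0.625

Conditional on each segment, P(X < 10.5): I: 0.916915; II: 0.121673; III: 1.
By total probability, P(X < 10.5) = 0.29·0.916915 + 0.4·0.121673 + 0.31·1 = 0.624574.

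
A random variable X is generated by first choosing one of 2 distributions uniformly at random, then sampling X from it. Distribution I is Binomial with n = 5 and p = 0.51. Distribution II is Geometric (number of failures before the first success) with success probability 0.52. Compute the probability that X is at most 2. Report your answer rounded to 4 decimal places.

0.6853

Conditional on each component, P(X ≤ 2): I: 0.481255; II: 0.889408.
By total probability, P(X ≤ 2) = 0.5·0.481255 + 0.5·0.889408 = 0.685331.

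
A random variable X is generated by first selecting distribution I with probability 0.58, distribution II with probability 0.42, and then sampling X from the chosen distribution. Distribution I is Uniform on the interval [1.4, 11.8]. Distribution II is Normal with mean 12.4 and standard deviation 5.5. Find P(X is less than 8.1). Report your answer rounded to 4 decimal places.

Conditional on each component, P(X < 8.1): I: 0.644231; II: 0.217161.
By total probability, P(X < 8.1) = 0.58·0.644231 + 0.42·0.217161 = 0.464861.

0.4649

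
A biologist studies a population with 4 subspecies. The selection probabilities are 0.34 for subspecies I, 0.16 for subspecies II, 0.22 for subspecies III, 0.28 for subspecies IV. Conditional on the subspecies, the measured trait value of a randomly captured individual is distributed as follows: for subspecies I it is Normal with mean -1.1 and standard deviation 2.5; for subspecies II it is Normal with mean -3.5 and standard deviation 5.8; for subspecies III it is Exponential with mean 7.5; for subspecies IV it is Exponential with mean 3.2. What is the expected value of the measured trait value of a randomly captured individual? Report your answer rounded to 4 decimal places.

Component means — I: -1.1; II: -3.5; III: 7.5; IV: 3.2.
E[X] = 0.34·-1.1 + 0.16·-3.5 + 0.22·7.5 + 0.28·3.2 = 1.612.

1.6120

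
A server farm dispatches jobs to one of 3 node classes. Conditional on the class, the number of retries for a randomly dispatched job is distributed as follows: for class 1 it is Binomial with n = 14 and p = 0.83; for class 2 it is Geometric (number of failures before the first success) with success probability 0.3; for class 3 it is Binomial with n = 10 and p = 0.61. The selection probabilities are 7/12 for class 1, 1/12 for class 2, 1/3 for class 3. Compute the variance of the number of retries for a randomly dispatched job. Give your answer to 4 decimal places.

Per component, 1: μ=11.62, E[X²]=137; 2: μ=2.33333, E[X²]=13.2222; 3: μ=6.1, E[X²]=39.589.
E[X] = 0.583333·11.62 + 0.0833333·2.33333 + 0.333333·6.1 = 9.00611.
E[X²] = 0.583333·137 + 0.0833333·13.2222 + 0.333333·39.589 = 94.2147.
Var(X) = E[X²] − (E[X])² = 94.2147 − 81.11 = 13.1047.

13.1047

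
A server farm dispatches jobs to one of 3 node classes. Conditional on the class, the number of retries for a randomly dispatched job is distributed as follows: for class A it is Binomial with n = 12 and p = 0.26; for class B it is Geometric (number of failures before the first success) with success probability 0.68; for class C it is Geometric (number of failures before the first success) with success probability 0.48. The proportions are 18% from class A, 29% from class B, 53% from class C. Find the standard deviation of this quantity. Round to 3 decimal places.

Per component, A: μ=3.12, E[X²]=12.0432; B: μ=0.470588, E[X²]=0.913495; C: μ=1.08333, E[X²]=3.43056.
E[X] = 0.18·3.12 + 0.29·0.470588 + 0.53·1.08333 = 1.27224.
E[X²] = 0.18·12.0432 + 0.29·0.913495 + 0.53·3.43056 = 4.25088.
Var(X) = E[X²] − (E[X])² = 4.25088 − 1.61859 = 2.6323.
SD(X) = √2.6323 = 1.62244.

1.622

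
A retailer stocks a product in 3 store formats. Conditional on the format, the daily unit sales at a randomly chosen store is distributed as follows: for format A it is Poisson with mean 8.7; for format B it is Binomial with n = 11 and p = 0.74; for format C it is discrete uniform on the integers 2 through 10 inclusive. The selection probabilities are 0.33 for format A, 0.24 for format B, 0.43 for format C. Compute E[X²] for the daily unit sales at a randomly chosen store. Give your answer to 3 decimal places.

For each component E[X²] = Var + (mean)², giving A: 84.39; B: 68.376; C: 42.6667.
Overall E[X²] = 0.33·84.39 + 0.24·68.376 + 0.43·42.6667 = 62.6056.

62.606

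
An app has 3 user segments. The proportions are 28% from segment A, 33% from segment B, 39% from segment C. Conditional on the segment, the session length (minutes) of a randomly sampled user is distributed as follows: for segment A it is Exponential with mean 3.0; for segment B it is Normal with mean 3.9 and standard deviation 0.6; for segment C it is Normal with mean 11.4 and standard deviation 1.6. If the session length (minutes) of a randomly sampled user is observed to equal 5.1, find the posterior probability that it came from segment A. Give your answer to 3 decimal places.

Likelihoods f(5.1 | ·): A: 0.0608945; B: 0.0899849; C: 0.000107191.
Posterior ∝ prior × likelihood. Numerator for A: 0.28·0.0608945 = 0.0170505.
Normalizing constant: 0.28·0.0608945 + 0.33·0.0899849 + 0.39·0.000107191 = 0.0467873.
P(A | observation) = 0.0170505 / 0.0467873 = 0.364425.

0.364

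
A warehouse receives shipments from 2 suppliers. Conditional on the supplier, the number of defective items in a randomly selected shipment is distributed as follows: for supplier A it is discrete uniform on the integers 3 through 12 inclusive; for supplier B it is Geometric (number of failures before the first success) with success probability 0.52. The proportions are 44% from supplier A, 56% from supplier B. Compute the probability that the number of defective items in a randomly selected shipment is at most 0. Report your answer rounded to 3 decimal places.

Conditional on each supplier, P(X ≤ 0): A: 0; B: 0.52.
By total probability, P(X ≤ 0) = 0.44·0 + 0.56·0.52 = 0.2912.

0.291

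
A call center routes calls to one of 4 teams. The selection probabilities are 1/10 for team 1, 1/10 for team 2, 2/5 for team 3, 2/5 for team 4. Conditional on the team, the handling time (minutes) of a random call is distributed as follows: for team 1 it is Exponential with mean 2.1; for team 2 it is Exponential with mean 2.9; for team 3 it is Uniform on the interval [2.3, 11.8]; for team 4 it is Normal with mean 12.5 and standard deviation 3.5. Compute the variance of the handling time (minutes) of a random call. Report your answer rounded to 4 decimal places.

23.6309

Per component, 1: μ=2.1, E[X²]=8.82; 2: μ=2.9, E[X²]=16.82; 3: μ=7.05, E[X²]=57.2233; 4: μ=12.5, E[X²]=168.5.
E[X] = 0.1·2.1 + 0.1·2.9 + 0.4·7.05 + 0.4·12.5 = 8.32.
E[X²] = 0.1·8.82 + 0.1·16.82 + 0.4·57.2233 + 0.4·168.5 = 92.8533.
Var(X) = E[X²] − (E[X])² = 92.8533 − 69.2224 = 23.6309.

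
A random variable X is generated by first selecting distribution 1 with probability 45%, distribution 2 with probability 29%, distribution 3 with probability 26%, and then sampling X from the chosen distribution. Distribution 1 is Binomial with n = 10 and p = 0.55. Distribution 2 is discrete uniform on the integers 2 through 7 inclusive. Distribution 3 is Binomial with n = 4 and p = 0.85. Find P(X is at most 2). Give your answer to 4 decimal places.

Conditional on each component, P(X ≤ 2): 1: 0.0273918; 2: 0.166667; 3: 0.109519.
By total probability, P(X ≤ 2) = 0.45·0.0273918 + 0.29·0.166667 + 0.26·0.109519 = 0.0891345.

0.0891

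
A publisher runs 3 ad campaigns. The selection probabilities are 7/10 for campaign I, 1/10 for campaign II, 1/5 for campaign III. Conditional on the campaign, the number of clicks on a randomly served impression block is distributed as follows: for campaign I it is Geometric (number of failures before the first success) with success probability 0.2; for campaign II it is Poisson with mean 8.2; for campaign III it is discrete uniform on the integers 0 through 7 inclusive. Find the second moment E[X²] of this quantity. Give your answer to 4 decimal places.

For each component E[X²] = Var + (mean)², giving I: 36; II: 75.44; III: 17.5.
Overall E[X²] = 0.7·36 + 0.1·75.44 + 0.2·17.5 = 36.244.

36.2440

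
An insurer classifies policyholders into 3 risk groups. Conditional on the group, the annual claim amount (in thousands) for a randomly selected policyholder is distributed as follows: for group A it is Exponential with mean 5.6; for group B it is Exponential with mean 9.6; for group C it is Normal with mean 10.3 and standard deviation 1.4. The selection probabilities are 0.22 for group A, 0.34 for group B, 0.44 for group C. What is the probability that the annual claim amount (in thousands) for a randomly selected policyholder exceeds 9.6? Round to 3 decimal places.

Conditional on each group, P(X > 9.6): A: 0.180092; B: 0.367879; C: 0.691462.
By total probability, P(X > 9.6) = 0.22·0.180092 + 0.34·0.367879 + 0.44·0.691462 = 0.468943.

0.469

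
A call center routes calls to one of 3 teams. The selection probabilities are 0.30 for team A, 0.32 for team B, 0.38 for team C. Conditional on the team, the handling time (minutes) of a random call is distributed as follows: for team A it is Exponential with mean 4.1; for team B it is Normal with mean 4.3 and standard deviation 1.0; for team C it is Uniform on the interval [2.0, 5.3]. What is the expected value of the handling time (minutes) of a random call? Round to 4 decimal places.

3.9930

Component means — A: 4.1; B: 4.3; C: 3.65.
E[X] = 0.3·4.1 + 0.32·4.3 + 0.38·3.65 = 3.993.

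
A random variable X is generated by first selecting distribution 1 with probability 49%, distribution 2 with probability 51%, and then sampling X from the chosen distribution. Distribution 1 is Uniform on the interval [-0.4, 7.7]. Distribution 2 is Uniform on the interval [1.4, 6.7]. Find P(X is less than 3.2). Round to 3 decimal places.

Conditional on each component, P(X < 3.2): 1: 0.444444; 2: 0.339623.
By total probability, P(X < 3.2) = 0.49·0.444444 + 0.51·0.339623 = 0.390985.

0.391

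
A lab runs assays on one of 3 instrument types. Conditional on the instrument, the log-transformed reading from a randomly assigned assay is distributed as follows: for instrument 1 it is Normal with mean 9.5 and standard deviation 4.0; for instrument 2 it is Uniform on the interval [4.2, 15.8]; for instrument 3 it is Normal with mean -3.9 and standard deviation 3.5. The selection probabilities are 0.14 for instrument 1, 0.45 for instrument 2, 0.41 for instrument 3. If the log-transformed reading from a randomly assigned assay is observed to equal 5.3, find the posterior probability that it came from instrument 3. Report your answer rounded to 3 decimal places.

Likelihoods f(5.3 | ·): 1: 0.0574705; 2: 0.0862069; 3: 0.00360153.
Posterior ∝ prior × likelihood. Numerator for 3: 0.41·0.00360153 = 0.00147663.
Normalizing constant: 0.14·0.0574705 + 0.45·0.0862069 + 0.41·0.00360153 = 0.0483156.
P(3 | observation) = 0.00147663 / 0.0483156 = 0.0305622.

0.031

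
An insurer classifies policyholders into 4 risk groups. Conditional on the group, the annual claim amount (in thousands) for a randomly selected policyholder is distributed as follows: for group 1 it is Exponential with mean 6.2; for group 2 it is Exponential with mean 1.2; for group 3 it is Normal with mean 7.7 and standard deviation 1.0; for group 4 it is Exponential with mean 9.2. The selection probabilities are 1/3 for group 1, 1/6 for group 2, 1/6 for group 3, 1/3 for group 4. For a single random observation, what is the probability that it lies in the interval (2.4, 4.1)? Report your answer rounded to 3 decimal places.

Conditional on each group, P(2.4 < X < 4.1): 1: 0.162841; 2: 0.102514; 3: 0.000159051; 4: 0.129975.
By total probability, P(2.4 < X < 4.1) = 0.333333·0.162841 + 0.166667·0.102514 + 0.166667·0.000159051 + 0.333333·0.129975 = 0.114717.

0.115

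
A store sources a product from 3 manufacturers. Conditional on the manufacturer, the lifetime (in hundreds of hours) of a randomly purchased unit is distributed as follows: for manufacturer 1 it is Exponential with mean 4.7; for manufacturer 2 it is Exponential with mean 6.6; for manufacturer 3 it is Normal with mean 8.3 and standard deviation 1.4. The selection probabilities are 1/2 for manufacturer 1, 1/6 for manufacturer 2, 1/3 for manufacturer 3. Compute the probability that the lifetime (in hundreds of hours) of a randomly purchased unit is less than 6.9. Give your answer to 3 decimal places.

Conditional on each manufacturer, P(X < 6.9): 1: 0.769634; 2: 0.648468; 3: 0.158655.
By total probability, P(X < 6.9) = 0.5·0.769634 + 0.166667·0.648468 + 0.333333·0.158655 = 0.54578.

0.546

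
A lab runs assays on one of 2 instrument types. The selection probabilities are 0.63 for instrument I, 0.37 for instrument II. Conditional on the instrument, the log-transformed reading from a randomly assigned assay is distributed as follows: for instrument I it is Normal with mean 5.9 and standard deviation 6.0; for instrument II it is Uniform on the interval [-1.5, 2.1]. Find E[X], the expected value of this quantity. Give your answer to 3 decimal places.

3.828

Component means — I: 5.9; II: 0.3.
E[X] = 0.63·5.9 + 0.37·0.3 = 3.828.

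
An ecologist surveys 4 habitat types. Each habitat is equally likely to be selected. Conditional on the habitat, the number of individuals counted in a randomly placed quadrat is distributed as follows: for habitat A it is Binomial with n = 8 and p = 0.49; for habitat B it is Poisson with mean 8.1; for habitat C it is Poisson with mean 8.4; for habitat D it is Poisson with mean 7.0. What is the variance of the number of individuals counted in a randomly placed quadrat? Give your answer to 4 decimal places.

Per component, A: μ=3.92, E[X²]=17.3656; B: μ=8.1, E[X²]=73.71; C: μ=8.4, E[X²]=78.96; D: μ=7, E[X²]=56.
E[X] = 0.25·3.92 + 0.25·8.1 + 0.25·8.4 + 0.25·7 = 6.855.
E[X²] = 0.25·17.3656 + 0.25·73.71 + 0.25·78.96 + 0.25·56 = 56.5089.
Var(X) = E[X²] − (E[X])² = 56.5089 − 46.991 = 9.51787.

9.5179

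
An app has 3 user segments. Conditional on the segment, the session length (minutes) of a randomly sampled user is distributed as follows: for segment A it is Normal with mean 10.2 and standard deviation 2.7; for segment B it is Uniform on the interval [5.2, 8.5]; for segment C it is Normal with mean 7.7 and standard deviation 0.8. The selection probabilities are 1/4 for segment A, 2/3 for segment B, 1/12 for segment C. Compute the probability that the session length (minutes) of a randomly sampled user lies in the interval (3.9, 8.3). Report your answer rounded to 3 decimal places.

0.748

Conditional on each segment, P(3.9 < X < 8.3): A: 0.230993; B: 0.939394; C: 0.773372.
By total probability, P(3.9 < X < 8.3) = 0.25·0.230993 + 0.666667·0.939394 + 0.0833333·0.773372 = 0.748459.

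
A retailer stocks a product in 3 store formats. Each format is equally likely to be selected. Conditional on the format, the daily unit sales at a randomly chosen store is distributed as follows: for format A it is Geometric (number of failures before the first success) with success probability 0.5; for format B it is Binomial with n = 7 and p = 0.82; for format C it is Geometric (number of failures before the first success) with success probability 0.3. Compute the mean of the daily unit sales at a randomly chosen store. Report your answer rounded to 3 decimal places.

3.024

Component means — A: 1; B: 5.74; C: 2.33333.
E[X] = 0.333333·1 + 0.333333·5.74 + 0.333333·2.33333 = 3.02444.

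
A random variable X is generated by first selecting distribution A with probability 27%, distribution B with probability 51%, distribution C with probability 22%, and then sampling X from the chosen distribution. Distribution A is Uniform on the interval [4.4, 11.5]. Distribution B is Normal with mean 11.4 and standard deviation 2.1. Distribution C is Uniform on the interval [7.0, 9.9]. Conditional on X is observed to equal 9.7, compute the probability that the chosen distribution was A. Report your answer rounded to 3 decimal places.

Likelihoods f(9.7 | ·): A: 0.140845; B: 0.136895; C: 0.344828.
Posterior ∝ prior × likelihood. Numerator for A: 0.27·0.140845 = 0.0380282.
Normalizing constant: 0.27·0.140845 + 0.51·0.136895 + 0.22·0.344828 = 0.183707.
P(A | observation) = 0.0380282 / 0.183707 = 0.207005.

0.207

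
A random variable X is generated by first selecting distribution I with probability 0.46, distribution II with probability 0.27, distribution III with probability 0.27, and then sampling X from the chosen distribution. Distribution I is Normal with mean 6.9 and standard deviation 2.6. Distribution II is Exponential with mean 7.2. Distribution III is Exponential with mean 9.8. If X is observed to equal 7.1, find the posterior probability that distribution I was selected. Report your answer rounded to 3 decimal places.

0.720

Likelihoods f(7.1 | ·): I: 0.152986; II: 0.051809; III: 0.0494461.
Posterior ∝ prior × likelihood. Numerator for I: 0.46·0.152986 = 0.0703736.
Normalizing constant: 0.46·0.152986 + 0.27·0.051809 + 0.27·0.0494461 = 0.0977124.
P(I | observation) = 0.0703736 / 0.0977124 = 0.720211.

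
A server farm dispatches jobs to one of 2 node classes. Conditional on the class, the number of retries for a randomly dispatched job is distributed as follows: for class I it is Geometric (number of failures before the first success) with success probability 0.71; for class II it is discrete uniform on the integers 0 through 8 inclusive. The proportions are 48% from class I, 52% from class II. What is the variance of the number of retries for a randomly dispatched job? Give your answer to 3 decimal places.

6.962

Per component, I: μ=0.408451, E[X²]=0.742115; II: μ=4, E[X²]=22.6667.
E[X] = 0.48·0.408451 + 0.52·4 = 2.27606.
E[X²] = 0.48·0.742115 + 0.52·22.6667 = 12.1429.
Var(X) = E[X²] − (E[X])² = 12.1429 − 5.18043 = 6.96245.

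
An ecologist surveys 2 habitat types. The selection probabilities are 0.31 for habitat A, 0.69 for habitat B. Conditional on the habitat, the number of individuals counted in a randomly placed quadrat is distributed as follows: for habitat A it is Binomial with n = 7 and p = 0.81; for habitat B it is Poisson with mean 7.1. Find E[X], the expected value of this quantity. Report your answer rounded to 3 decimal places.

6.657

Component means — A: 5.67; B: 7.1.
E[X] = 0.31·5.67 + 0.69·7.1 = 6.6567.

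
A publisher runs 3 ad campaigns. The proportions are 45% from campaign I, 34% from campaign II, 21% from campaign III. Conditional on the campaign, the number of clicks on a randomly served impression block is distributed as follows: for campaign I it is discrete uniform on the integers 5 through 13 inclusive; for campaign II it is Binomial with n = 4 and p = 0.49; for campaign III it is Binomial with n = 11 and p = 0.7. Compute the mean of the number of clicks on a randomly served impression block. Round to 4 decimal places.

6.3334

Component means — I: 9; II: 1.96; III: 7.7.
E[X] = 0.45·9 + 0.34·1.96 + 0.21·7.7 = 6.3334.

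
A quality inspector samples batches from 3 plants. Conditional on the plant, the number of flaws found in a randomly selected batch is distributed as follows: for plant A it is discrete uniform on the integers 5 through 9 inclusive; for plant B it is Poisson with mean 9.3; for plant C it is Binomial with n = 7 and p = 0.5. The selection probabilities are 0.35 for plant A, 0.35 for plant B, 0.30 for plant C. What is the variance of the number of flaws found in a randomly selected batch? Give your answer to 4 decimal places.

9.9465

Per component, A: μ=7, E[X²]=51; B: μ=9.3, E[X²]=95.79; C: μ=3.5, E[X²]=14.
E[X] = 0.35·7 + 0.35·9.3 + 0.3·3.5 = 6.755.
E[X²] = 0.35·51 + 0.35·95.79 + 0.3·14 = 55.5765.
Var(X) = E[X²] − (E[X])² = 55.5765 − 45.63 = 9.94647.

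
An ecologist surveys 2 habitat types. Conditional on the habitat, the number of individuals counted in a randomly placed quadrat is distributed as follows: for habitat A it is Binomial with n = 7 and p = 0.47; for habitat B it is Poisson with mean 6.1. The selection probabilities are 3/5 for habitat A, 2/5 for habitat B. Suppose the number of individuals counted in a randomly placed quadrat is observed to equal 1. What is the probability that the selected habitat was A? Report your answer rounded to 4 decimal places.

0.8888

Likelihoods P(X=1 | ·): A: 0.0729207; B: 0.0136815.
Posterior ∝ prior × likelihood. Numerator for A: 0.6·0.0729207 = 0.0437524.
Normalizing constant: 0.6·0.0729207 + 0.4·0.0136815 = 0.049225.
P(A | observation) = 0.0437524 / 0.049225 = 0.888825.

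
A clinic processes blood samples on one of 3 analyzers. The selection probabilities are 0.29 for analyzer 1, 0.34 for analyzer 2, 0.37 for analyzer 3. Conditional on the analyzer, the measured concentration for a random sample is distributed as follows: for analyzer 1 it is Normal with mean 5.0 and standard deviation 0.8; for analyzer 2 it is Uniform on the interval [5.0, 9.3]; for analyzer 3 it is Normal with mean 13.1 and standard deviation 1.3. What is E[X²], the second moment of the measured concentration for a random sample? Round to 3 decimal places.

89.462

For each component E[X²] = Var + (mean)², giving 1: 25.64; 2: 52.6633; 3: 173.3.
Overall E[X²] = 0.29·25.64 + 0.34·52.6633 + 0.37·173.3 = 89.4621.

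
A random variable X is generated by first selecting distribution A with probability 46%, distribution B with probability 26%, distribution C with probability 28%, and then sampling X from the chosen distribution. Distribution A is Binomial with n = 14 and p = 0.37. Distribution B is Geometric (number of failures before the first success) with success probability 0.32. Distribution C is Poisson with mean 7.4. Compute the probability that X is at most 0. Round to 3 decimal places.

0.084

Conditional on each component, P(X ≤ 0): A: 0.00155156; B: 0.32; C: 0.000611253.
By total probability, P(X ≤ 0) = 0.46·0.00155156 + 0.26·0.32 + 0.28·0.000611253 = 0.0840849.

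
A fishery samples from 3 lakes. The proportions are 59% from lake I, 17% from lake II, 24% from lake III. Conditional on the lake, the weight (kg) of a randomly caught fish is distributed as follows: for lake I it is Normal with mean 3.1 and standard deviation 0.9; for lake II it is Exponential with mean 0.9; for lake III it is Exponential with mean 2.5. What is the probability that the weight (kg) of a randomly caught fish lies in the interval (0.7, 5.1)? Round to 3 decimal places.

Conditional on each lake, P(0.7 < X < 5.1): I: 0.983035; II: 0.455966; III: 0.625755.
By total probability, P(0.7 < X < 5.1) = 0.59·0.983035 + 0.17·0.455966 + 0.24·0.625755 = 0.807686.

0.808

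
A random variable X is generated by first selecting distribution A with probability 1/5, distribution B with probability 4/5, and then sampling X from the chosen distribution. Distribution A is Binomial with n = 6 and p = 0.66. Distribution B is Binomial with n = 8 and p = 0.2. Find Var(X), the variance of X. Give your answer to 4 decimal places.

Per component, A: μ=3.96, E[X²]=17.028; B: μ=1.6, E[X²]=3.84.
E[X] = 0.2·3.96 + 0.8·1.6 = 2.072.
E[X²] = 0.2·17.028 + 0.8·3.84 = 6.4776.
Var(X) = E[X²] − (E[X])² = 6.4776 − 4.29318 = 2.18442.

2.1844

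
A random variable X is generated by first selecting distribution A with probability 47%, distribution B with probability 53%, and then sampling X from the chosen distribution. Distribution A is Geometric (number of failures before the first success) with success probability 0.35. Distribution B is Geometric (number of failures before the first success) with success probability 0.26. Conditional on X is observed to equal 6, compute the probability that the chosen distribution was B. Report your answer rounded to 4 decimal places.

Likelihoods P(X=6 | ·): A: 0.0263966; B: 0.0426937.
Posterior ∝ prior × likelihood. Numerator for B: 0.53·0.0426937 = 0.0226277.
Normalizing constant: 0.47·0.0263966 + 0.53·0.0426937 = 0.0350341.
P(B | observation) = 0.0226277 / 0.0350341 = 0.645876.

0.6459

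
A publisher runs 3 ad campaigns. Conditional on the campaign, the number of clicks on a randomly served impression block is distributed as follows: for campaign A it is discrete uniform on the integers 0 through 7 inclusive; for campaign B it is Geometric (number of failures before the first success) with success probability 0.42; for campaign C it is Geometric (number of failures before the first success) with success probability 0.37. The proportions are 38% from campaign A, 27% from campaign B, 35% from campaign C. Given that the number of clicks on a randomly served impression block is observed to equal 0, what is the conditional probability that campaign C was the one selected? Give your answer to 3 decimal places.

Likelihoods P(X=0 | ·): A: 0.125; B: 0.42; C: 0.37.
Posterior ∝ prior × likelihood. Numerator for C: 0.35·0.37 = 0.1295.
Normalizing constant: 0.38·0.125 + 0.27·0.42 + 0.35·0.37 = 0.2904.
P(C | observation) = 0.1295 / 0.2904 = 0.445937.

0.446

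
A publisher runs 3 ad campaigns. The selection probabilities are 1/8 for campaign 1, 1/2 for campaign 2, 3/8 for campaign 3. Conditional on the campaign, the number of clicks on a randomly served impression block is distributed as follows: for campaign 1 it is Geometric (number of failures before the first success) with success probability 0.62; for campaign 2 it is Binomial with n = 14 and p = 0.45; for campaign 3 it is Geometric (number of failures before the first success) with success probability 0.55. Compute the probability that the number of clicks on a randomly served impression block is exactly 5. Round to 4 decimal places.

0.0895

Conditional on each campaign, P(X = 5): 1: 0.00491258; 2: 0.170134; 3: 0.010149.
By total probability, P(X = 5) = 0.125·0.00491258 + 0.5·0.170134 + 0.375·0.010149 = 0.0894869.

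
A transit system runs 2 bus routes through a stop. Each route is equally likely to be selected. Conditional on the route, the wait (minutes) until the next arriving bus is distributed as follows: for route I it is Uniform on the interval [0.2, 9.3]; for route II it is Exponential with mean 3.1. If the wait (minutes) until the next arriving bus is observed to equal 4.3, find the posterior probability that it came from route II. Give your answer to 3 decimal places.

Likelihoods f(4.3 | ·): I: 0.10989; II: 0.0805805.
Posterior ∝ prior × likelihood. Numerator for II: 0.5·0.0805805 = 0.0402902.
Normalizing constant: 0.5·0.10989 + 0.5·0.0805805 = 0.0952353.
P(II | observation) = 0.0402902 / 0.0952353 = 0.42306.

0.423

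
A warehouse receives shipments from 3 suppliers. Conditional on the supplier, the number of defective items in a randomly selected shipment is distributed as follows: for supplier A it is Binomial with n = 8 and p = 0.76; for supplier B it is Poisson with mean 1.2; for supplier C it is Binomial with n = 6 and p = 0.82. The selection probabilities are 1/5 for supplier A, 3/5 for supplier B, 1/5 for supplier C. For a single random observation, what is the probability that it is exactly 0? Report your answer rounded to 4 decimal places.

Conditional on each supplier, P(X = 0): A: 1.10075e-05; B: 0.301194; C: 3.40122e-05.
By total probability, P(X = 0) = 0.2·1.10075e-05 + 0.6·0.301194 + 0.2·3.40122e-05 = 0.180726.

0.1807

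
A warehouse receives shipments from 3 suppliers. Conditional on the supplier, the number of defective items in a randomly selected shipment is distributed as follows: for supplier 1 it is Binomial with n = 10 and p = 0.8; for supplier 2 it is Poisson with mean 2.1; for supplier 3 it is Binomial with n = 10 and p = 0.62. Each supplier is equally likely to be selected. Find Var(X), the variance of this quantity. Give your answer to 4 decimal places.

Per component, 1: μ=8, E[X²]=65.6; 2: μ=2.1, E[X²]=6.51; 3: μ=6.2, E[X²]=40.796.
E[X] = 0.333333·8 + 0.333333·2.1 + 0.333333·6.2 = 5.43333.
E[X²] = 0.333333·65.6 + 0.333333·6.51 + 0.333333·40.796 = 37.6353.
Var(X) = E[X²] − (E[X])² = 37.6353 − 29.5211 = 8.11422.

8.1142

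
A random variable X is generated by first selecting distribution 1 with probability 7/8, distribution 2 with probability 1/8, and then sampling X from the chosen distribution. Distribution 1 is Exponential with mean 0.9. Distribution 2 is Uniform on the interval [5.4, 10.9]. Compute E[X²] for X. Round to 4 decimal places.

10.0354

For each component E[X²] = Var + (mean)², giving 1: 1.62; 2: 68.9433.
Overall E[X²] = 0.875·1.62 + 0.125·68.9433 = 10.0354.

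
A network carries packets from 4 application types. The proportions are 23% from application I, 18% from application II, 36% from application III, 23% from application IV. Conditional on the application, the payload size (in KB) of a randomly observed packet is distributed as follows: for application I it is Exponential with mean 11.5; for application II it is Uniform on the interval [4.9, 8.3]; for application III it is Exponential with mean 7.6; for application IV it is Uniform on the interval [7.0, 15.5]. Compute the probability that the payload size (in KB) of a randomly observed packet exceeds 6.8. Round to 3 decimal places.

Conditional on each application, P(X > 6.8): I: 0.553605; II: 0.441176; III: 0.408715; IV: 1.
By total probability, P(X > 6.8) = 0.23·0.553605 + 0.18·0.441176 + 0.36·0.408715 + 0.23·1 = 0.583878.

0.584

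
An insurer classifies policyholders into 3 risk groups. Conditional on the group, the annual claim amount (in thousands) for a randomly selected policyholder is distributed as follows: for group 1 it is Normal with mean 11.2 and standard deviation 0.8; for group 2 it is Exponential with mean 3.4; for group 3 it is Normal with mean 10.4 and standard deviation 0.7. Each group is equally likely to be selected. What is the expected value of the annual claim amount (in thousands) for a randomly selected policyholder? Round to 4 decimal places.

8.3333

Component means — 1: 11.2; 2: 3.4; 3: 10.4.
E[X] = 0.333333·11.2 + 0.333333·3.4 + 0.333333·10.4 = 8.33333.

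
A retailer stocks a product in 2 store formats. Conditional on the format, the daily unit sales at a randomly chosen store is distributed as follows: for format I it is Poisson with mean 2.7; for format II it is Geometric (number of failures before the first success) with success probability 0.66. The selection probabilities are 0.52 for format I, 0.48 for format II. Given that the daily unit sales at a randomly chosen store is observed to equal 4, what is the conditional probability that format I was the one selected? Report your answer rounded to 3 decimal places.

Likelihoods P(X=4 | ·): I: 0.148816; II: 0.00881982.
Posterior ∝ prior × likelihood. Numerator for I: 0.52·0.148816 = 0.0773842.
Normalizing constant: 0.52·0.148816 + 0.48·0.00881982 = 0.0816177.
P(I | observation) = 0.0773842 / 0.0816177 = 0.94813.

0.948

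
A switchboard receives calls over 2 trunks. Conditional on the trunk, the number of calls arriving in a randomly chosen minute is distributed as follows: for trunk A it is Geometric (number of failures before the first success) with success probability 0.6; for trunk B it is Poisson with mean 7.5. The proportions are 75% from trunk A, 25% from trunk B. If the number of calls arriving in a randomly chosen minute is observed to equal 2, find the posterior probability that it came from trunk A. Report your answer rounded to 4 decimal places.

Likelihoods P(X=2 | ·): A: 0.096; B: 0.0155555.
Posterior ∝ prior × likelihood. Numerator for A: 0.75·0.096 = 0.072.
Normalizing constant: 0.75·0.096 + 0.25·0.0155555 = 0.0758889.
P(A | observation) = 0.072 / 0.0758889 = 0.948756.

0.9488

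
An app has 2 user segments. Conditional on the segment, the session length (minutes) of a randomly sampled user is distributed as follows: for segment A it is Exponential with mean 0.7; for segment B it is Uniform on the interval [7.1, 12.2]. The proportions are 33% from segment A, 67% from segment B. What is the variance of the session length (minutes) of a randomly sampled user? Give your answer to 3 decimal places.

Per component, A: μ=0.7, E[X²]=0.98; B: μ=9.65, E[X²]=95.29.
E[X] = 0.33·0.7 + 0.67·9.65 = 6.6965.
E[X²] = 0.33·0.98 + 0.67·95.29 = 64.1677.
Var(X) = E[X²] − (E[X])² = 64.1677 − 44.8431 = 19.3246.

19.325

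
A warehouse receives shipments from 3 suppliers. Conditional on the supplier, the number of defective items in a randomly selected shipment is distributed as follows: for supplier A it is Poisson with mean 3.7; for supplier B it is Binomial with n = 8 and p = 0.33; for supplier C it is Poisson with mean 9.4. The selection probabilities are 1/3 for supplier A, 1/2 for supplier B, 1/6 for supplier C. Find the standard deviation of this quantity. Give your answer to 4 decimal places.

3.0797

Per component, A: μ=3.7, E[X²]=17.39; B: μ=2.64, E[X²]=8.7384; C: μ=9.4, E[X²]=97.76.
E[X] = 0.333333·3.7 + 0.5·2.64 + 0.166667·9.4 = 4.12.
E[X²] = 0.333333·17.39 + 0.5·8.7384 + 0.166667·97.76 = 26.4592.
Var(X) = E[X²] − (E[X])² = 26.4592 − 16.9744 = 9.4848.
SD(X) = √9.4848 = 3.07974.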